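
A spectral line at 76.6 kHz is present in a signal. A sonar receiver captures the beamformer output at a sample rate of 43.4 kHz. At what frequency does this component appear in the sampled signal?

76.6 kHz mod fs = 33.2 kHz.
33.2 kHz > fs/2 = 21.7 kHz, folds to fs − 33.2 kHz = 10.2 kHz.

10.2 kHz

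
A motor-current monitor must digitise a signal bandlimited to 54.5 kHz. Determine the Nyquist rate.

109 kHz

Nyquist rate = 2 × 54.5 kHz = 109 kHz.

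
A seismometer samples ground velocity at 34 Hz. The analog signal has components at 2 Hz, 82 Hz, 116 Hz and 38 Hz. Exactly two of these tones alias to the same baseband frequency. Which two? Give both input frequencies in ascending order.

fs/2 = 17 Hz.
2 Hz ≤ fs/2 = 17 Hz, passes unchanged.
82 Hz mod fs = 14 Hz.
14 Hz ≤ fs/2 = 17 Hz, appears at 14 Hz.
116 Hz mod fs = 14 Hz.
14 Hz ≤ fs/2 = 17 Hz, appears at 14 Hz.
38 Hz mod fs = 4 Hz.
4 Hz ≤ fs/2 = 17 Hz, appears at 4 Hz.
82 Hz and 116 Hz both map to 14 Hz.

82 Hz, 116 Hz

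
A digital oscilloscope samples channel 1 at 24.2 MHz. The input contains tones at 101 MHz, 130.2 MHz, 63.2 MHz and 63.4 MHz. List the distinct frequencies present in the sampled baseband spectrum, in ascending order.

4.2 MHz, 9.2 MHz, 9.4 MHz

fs/2 = 12.1 MHz.
101 MHz mod fs = 4.2 MHz.
4.2 MHz ≤ fs/2 = 12.1 MHz, appears at 4.2 MHz.
130.2 MHz mod fs = 9.2 MHz.
9.2 MHz ≤ fs/2 = 12.1 MHz, appears at 9.2 MHz.
63.2 MHz mod fs = 14.8 MHz.
14.8 MHz > fs/2 = 12.1 MHz, folds to fs − 14.8 MHz = 9.4 MHz.
63.4 MHz mod fs = 15 MHz.
15 MHz > fs/2 = 12.1 MHz, folds to fs − 15 MHz = 9.2 MHz.
Distinct values: {4.2 MHz, 9.2 MHz, 9.4 MHz}.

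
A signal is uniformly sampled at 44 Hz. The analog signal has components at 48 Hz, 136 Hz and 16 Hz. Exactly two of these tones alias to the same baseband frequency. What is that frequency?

4 Hz

fs/2 = 22 Hz.
48 Hz mod fs = 4 Hz.
4 Hz ≤ fs/2 = 22 Hz, appears at 4 Hz.
136 Hz mod fs = 4 Hz.
4 Hz ≤ fs/2 = 22 Hz, appears at 4 Hz.
16 Hz ≤ fs/2 = 22 Hz, passes unchanged.
48 Hz and 136 Hz both map to 4 Hz.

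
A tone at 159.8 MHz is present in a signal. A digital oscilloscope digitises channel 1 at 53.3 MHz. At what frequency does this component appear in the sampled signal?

159.8 MHz mod fs = 53.2 MHz.
53.2 MHz > fs/2 = 26.65 MHz, folds to fs − 53.2 MHz = 0.1 MHz.

0.1 MHz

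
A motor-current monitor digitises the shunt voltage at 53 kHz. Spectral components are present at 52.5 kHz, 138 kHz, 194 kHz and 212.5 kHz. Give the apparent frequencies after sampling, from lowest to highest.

fs/2 = 26.5 kHz.
52.5 kHz > fs/2 = 26.5 kHz, folds to fs − 52.5 kHz = 0.5 kHz.
138 kHz mod fs = 32 kHz.
32 kHz > fs/2 = 26.5 kHz, folds to fs − 32 kHz = 21 kHz.
194 kHz mod fs = 35 kHz.
35 kHz > fs/2 = 26.5 kHz, folds to fs − 35 kHz = 18 kHz.
212.5 kHz mod fs = 0.5 kHz.
0.5 kHz ≤ fs/2 = 26.5 kHz, appears at 0.5 kHz.
Distinct values: {0.5 kHz, 18 kHz, 21 kHz}.

0.5 kHz, 18 kHz, 21 kHz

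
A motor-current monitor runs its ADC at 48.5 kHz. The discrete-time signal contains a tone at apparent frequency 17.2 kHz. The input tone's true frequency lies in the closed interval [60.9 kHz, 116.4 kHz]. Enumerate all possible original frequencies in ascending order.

Frequencies that alias to 17.2 kHz are k·fs ± 17.2 kHz for integer k ≥ 0.
k=0: 17.2 kHz.
k=1: 31.3 kHz, 65.7 kHz.
k=2: 79.8 kHz, 114.2 kHz.
k=3: 128.3 kHz, 162.7 kHz.
Within [60.9 kHz, 116.4 kHz]: 65.7 kHz, 79.8 kHz, 114.2 kHz.

65.7 kHz, 79.8 kHz, 114.2 kHz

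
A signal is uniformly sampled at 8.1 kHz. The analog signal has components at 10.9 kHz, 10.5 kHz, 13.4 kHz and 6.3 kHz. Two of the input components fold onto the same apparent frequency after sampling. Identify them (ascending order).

fs/2 = 4.05 kHz.
10.9 kHz mod fs = 2.8 kHz.
2.8 kHz ≤ fs/2 = 4.05 kHz, appears at 2.8 kHz.
10.5 kHz mod fs = 2.4 kHz.
2.4 kHz ≤ fs/2 = 4.05 kHz, appears at 2.4 kHz.
13.4 kHz mod fs = 5.3 kHz.
5.3 kHz > fs/2 = 4.05 kHz, folds to fs − 5.3 kHz = 2.8 kHz.
6.3 kHz > fs/2 = 4.05 kHz, folds to fs − 6.3 kHz = 1.8 kHz.
10.9 kHz and 13.4 kHz both map to 2.8 kHz.

10.9 kHz, 13.4 kHz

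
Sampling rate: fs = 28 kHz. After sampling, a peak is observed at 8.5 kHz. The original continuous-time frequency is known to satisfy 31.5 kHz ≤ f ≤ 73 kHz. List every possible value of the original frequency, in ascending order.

Frequencies that alias to 8.5 kHz are k·fs ± 8.5 kHz for integer k ≥ 0.
k=0: 8.5 kHz.
k=1: 19.5 kHz, 36.5 kHz.
k=2: 47.5 kHz, 64.5 kHz.
k=3: 75.5 kHz, 92.5 kHz.
Within [31.5 kHz, 73 kHz]: 36.5 kHz, 47.5 kHz, 64.5 kHz.

36.5 kHz, 47.5 kHz, 64.5 kHz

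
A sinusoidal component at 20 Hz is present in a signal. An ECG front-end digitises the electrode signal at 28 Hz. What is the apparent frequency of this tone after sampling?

8 Hz

20 Hz > fs/2 = 14 Hz, folds to fs − 20 Hz = 8 Hz.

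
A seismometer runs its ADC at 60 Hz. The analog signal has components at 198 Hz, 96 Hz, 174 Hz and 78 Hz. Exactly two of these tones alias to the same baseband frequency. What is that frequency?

fs/2 = 30 Hz.
198 Hz mod fs = 18 Hz.
18 Hz ≤ fs/2 = 30 Hz, appears at 18 Hz.
96 Hz mod fs = 36 Hz.
36 Hz > fs/2 = 30 Hz, folds to fs − 36 Hz = 24 Hz.
174 Hz mod fs = 54 Hz.
54 Hz > fs/2 = 30 Hz, folds to fs − 54 Hz = 6 Hz.
78 Hz mod fs = 18 Hz.
18 Hz ≤ fs/2 = 30 Hz, appears at 18 Hz.
78 Hz and 198 Hz both map to 18 Hz.

18 Hz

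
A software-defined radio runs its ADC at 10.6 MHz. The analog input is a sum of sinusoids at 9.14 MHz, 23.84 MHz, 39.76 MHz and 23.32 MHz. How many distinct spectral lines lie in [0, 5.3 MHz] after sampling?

fs/2 = 5.3 MHz.
9.14 MHz > fs/2 = 5.3 MHz, folds to fs − 9.14 MHz = 1.46 MHz.
23.84 MHz mod fs = 2.64 MHz.
2.64 MHz ≤ fs/2 = 5.3 MHz, appears at 2.64 MHz.
39.76 MHz mod fs = 7.96 MHz.
7.96 MHz > fs/2 = 5.3 MHz, folds to fs − 7.96 MHz = 2.64 MHz.
23.32 MHz mod fs = 2.12 MHz.
2.12 MHz ≤ fs/2 = 5.3 MHz, appears at 2.12 MHz.
Distinct values: {1.46 MHz, 2.12 MHz, 2.64 MHz} → 3.

3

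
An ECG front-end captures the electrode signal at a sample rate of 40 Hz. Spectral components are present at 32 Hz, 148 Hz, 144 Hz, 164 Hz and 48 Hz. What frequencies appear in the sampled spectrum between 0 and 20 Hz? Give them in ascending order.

fs/2 = 20 Hz.
32 Hz > fs/2 = 20 Hz, folds to fs − 32 Hz = 8 Hz.
148 Hz mod fs = 28 Hz.
28 Hz > fs/2 = 20 Hz, folds to fs − 28 Hz = 12 Hz.
144 Hz mod fs = 24 Hz.
24 Hz > fs/2 = 20 Hz, folds to fs − 24 Hz = 16 Hz.
164 Hz mod fs = 4 Hz.
4 Hz ≤ fs/2 = 20 Hz, appears at 4 Hz.
48 Hz mod fs = 8 Hz.
8 Hz ≤ fs/2 = 20 Hz, appears at 8 Hz.
Distinct values: {4 Hz, 8 Hz, 12 Hz, 16 Hz}.

4 Hz, 8 Hz, 12 Hz, 16 Hz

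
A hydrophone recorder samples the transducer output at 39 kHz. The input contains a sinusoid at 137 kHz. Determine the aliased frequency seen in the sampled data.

137 kHz mod fs = 20 kHz.
20 kHz > fs/2 = 19.5 kHz, folds to fs − 20 kHz = 19 kHz.

19 kHz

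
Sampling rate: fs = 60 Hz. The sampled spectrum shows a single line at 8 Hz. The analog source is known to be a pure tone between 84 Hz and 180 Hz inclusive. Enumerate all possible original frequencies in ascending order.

112 Hz, 128 Hz, 172 Hz

Frequencies that alias to 8 Hz are k·fs ± 8 Hz for integer k ≥ 0.
k=0: 8 Hz.
k=1: 52 Hz, 68 Hz.
k=2: 112 Hz, 128 Hz.
k=3: 172 Hz, 188 Hz.
k=4: 232 Hz, 248 Hz.
Within [84 Hz, 180 Hz]: 112 Hz, 128 Hz, 172 Hz.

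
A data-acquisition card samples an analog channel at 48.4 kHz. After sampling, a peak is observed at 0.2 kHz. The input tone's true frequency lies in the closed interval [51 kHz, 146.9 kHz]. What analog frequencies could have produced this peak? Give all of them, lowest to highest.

Frequencies that alias to 0.2 kHz are k·fs ± 0.2 kHz for integer k ≥ 0.
k=0: 0.2 kHz.
k=1: 48.2 kHz, 48.6 kHz.
k=2: 96.6 kHz, 97 kHz.
k=3: 145 kHz, 145.4 kHz.
k=4: 193.4 kHz, 193.8 kHz.
Within [51 kHz, 146.9 kHz]: 96.6 kHz, 97 kHz, 145 kHz, 145.4 kHz.

96.6 kHz, 97 kHz, 145 kHz, 145.4 kHz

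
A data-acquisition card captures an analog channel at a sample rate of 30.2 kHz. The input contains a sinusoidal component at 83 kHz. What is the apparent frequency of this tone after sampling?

83 kHz mod fs = 22.6 kHz.
22.6 kHz > fs/2 = 15.1 kHz, folds to fs − 22.6 kHz = 7.6 kHz.

7.6 kHz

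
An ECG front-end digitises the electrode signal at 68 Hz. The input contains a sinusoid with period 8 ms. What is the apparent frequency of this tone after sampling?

T = 8 ms → f = 1/T = 125 Hz.
125 Hz mod fs = 57 Hz.
57 Hz > fs/2 = 34 Hz, folds to fs − 57 Hz = 11 Hz.

11 Hz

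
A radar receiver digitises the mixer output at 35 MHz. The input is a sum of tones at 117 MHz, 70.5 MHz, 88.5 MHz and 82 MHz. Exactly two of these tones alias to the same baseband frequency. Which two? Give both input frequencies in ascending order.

82 MHz, 117 MHz

fs/2 = 17.5 MHz.
117 MHz mod fs = 12 MHz.
12 MHz ≤ fs/2 = 17.5 MHz, appears at 12 MHz.
70.5 MHz mod fs = 0.5 MHz.
0.5 MHz ≤ fs/2 = 17.5 MHz, appears at 0.5 MHz.
88.5 MHz mod fs = 18.5 MHz.
18.5 MHz > fs/2 = 17.5 MHz, folds to fs − 18.5 MHz = 16.5 MHz.
82 MHz mod fs = 12 MHz.
12 MHz ≤ fs/2 = 17.5 MHz, appears at 12 MHz.
82 MHz and 117 MHz both map to 12 MHz.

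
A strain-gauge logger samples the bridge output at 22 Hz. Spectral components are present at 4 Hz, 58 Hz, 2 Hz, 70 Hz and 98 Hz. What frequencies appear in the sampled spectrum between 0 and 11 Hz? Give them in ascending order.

2 Hz, 4 Hz, 8 Hz, 10 Hz

fs/2 = 11 Hz.
4 Hz ≤ fs/2 = 11 Hz, passes unchanged.
58 Hz mod fs = 14 Hz.
14 Hz > fs/2 = 11 Hz, folds to fs − 14 Hz = 8 Hz.
2 Hz ≤ fs/2 = 11 Hz, passes unchanged.
70 Hz mod fs = 4 Hz.
4 Hz ≤ fs/2 = 11 Hz, appears at 4 Hz.
98 Hz mod fs = 10 Hz.
10 Hz ≤ fs/2 = 11 Hz, appears at 10 Hz.
Distinct values: {2 Hz, 4 Hz, 8 Hz, 10 Hz}.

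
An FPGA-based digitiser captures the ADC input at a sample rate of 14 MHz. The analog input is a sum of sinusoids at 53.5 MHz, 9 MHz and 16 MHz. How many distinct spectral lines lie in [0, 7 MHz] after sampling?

fs/2 = 7 MHz.
53.5 MHz mod fs = 11.5 MHz.
11.5 MHz > fs/2 = 7 MHz, folds to fs − 11.5 MHz = 2.5 MHz.
9 MHz > fs/2 = 7 MHz, folds to fs − 9 MHz = 5 MHz.
16 MHz mod fs = 2 MHz.
2 MHz ≤ fs/2 = 7 MHz, appears at 2 MHz.
Distinct values: {2 MHz, 2.5 MHz, 5 MHz} → 3.

3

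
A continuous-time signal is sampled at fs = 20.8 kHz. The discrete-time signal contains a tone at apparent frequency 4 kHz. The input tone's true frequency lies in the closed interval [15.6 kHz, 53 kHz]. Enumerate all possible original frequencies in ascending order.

16.8 kHz, 24.8 kHz, 37.6 kHz, 45.6 kHz

Frequencies that alias to 4 kHz are k·fs ± 4 kHz for integer k ≥ 0.
k=0: 4 kHz.
k=1: 16.8 kHz, 24.8 kHz.
k=2: 37.6 kHz, 45.6 kHz.
k=3: 58.4 kHz, 66.4 kHz.
Within [15.6 kHz, 53 kHz]: 16.8 kHz, 24.8 kHz, 37.6 kHz, 45.6 kHz.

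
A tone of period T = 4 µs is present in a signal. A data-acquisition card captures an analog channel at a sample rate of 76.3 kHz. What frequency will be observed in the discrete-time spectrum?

T = 4 µs → f = 1/T = 250 kHz.
250 kHz mod fs = 21.1 kHz.
21.1 kHz ≤ fs/2 = 38.15 kHz, appears at 21.1 kHz.

21.1 kHz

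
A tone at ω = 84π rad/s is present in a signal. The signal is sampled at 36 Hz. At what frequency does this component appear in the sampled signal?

ω = 84π rad/s → f = ω/(2π) = 42 Hz.
42 Hz mod fs = 6 Hz.
6 Hz ≤ fs/2 = 18 Hz, appears at 6 Hz.

6 Hz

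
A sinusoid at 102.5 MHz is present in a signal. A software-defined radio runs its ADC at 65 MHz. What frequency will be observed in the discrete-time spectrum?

102.5 MHz mod fs = 37.5 MHz.
37.5 MHz > fs/2 = 32.5 MHz, folds to fs − 37.5 MHz = 27.5 MHz.

27.5 MHz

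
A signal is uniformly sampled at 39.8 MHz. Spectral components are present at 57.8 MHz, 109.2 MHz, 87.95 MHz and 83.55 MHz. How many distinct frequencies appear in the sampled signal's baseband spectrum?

4

fs/2 = 19.9 MHz.
57.8 MHz mod fs = 18 MHz.
18 MHz ≤ fs/2 = 19.9 MHz, appears at 18 MHz.
109.2 MHz mod fs = 29.6 MHz.
29.6 MHz > fs/2 = 19.9 MHz, folds to fs − 29.6 MHz = 10.2 MHz.
87.95 MHz mod fs = 8.35 MHz.
8.35 MHz ≤ fs/2 = 19.9 MHz, appears at 8.35 MHz.
83.55 MHz mod fs = 3.95 MHz.
3.95 MHz ≤ fs/2 = 19.9 MHz, appears at 3.95 MHz.
Distinct values: {3.95 MHz, 8.35 MHz, 10.2 MHz, 18 MHz} → 4.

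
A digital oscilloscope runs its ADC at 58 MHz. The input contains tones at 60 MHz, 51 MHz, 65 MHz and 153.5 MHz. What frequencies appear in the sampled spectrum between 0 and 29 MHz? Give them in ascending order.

fs/2 = 29 MHz.
60 MHz mod fs = 2 MHz.
2 MHz ≤ fs/2 = 29 MHz, appears at 2 MHz.
51 MHz > fs/2 = 29 MHz, folds to fs − 51 MHz = 7 MHz.
65 MHz mod fs = 7 MHz.
7 MHz ≤ fs/2 = 29 MHz, appears at 7 MHz.
153.5 MHz mod fs = 37.5 MHz.
37.5 MHz > fs/2 = 29 MHz, folds to fs − 37.5 MHz = 20.5 MHz.
Distinct values: {2 MHz, 7 MHz, 20.5 MHz}.

2 MHz, 7 MHz, 20.5 MHz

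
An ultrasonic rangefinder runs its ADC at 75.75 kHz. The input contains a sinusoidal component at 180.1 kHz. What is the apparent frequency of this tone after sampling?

180.1 kHz mod fs = 28.6 kHz.
28.6 kHz ≤ fs/2 = 37.875 kHz, appears at 28.6 kHz.

28.6 kHz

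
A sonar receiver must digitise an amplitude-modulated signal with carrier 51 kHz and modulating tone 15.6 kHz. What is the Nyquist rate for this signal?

AM sidebands sit at fc ± fm = 35.4 kHz and 66.6 kHz.
Highest-frequency component: 66.6 kHz.
Nyquist rate = 2 × 66.6 kHz = 133.2 kHz.

133.2 kHz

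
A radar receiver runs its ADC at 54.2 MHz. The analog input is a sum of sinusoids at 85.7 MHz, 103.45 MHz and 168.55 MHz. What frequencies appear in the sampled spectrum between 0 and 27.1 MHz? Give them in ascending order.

4.95 MHz, 5.95 MHz, 22.7 MHz

fs/2 = 27.1 MHz.
85.7 MHz mod fs = 31.5 MHz.
31.5 MHz > fs/2 = 27.1 MHz, folds to fs − 31.5 MHz = 22.7 MHz.
103.45 MHz mod fs = 49.25 MHz.
49.25 MHz > fs/2 = 27.1 MHz, folds to fs − 49.25 MHz = 4.95 MHz.
168.55 MHz mod fs = 5.95 MHz.
5.95 MHz ≤ fs/2 = 27.1 MHz, appears at 5.95 MHz.
Distinct values: {4.95 MHz, 5.95 MHz, 22.7 MHz}.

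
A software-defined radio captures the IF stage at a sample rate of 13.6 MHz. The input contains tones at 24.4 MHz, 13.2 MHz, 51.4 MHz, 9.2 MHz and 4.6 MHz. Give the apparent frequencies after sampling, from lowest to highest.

fs/2 = 6.8 MHz.
24.4 MHz mod fs = 10.8 MHz.
10.8 MHz > fs/2 = 6.8 MHz, folds to fs − 10.8 MHz = 2.8 MHz.
13.2 MHz > fs/2 = 6.8 MHz, folds to fs − 13.2 MHz = 0.4 MHz.
51.4 MHz mod fs = 10.6 MHz.
10.6 MHz > fs/2 = 6.8 MHz, folds to fs − 10.6 MHz = 3 MHz.
9.2 MHz > fs/2 = 6.8 MHz, folds to fs − 9.2 MHz = 4.4 MHz.
4.6 MHz ≤ fs/2 = 6.8 MHz, passes unchanged.
Distinct values: {0.4 MHz, 2.8 MHz, 3 MHz, 4.4 MHz, 4.6 MHz}.

0.4 MHz, 2.8 MHz, 3 MHz, 4.4 MHz, 4.6 MHz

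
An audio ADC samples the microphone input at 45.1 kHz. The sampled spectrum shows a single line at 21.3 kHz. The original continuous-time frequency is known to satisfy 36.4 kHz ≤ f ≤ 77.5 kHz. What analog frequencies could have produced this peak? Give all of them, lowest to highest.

Frequencies that alias to 21.3 kHz are k·fs ± 21.3 kHz for integer k ≥ 0.
k=0: 21.3 kHz.
k=1: 23.8 kHz, 66.4 kHz.
k=2: 68.9 kHz, 111.5 kHz.
k=3: 114 kHz, 156.6 kHz.
Within [36.4 kHz, 77.5 kHz]: 66.4 kHz, 68.9 kHz.

66.4 kHz, 68.9 kHz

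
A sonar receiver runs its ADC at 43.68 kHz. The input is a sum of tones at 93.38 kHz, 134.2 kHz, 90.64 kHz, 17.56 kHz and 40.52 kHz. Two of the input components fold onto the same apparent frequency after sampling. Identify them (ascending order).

40.52 kHz, 134.2 kHz

fs/2 = 21.84 kHz.
93.38 kHz mod fs = 6.02 kHz.
6.02 kHz ≤ fs/2 = 21.84 kHz, appears at 6.02 kHz.
134.2 kHz mod fs = 3.16 kHz.
3.16 kHz ≤ fs/2 = 21.84 kHz, appears at 3.16 kHz.
90.64 kHz mod fs = 3.28 kHz.
3.28 kHz ≤ fs/2 = 21.84 kHz, appears at 3.28 kHz.
17.56 kHz ≤ fs/2 = 21.84 kHz, passes unchanged.
40.52 kHz > fs/2 = 21.84 kHz, folds to fs − 40.52 kHz = 3.16 kHz.
40.52 kHz and 134.2 kHz both map to 3.16 kHz.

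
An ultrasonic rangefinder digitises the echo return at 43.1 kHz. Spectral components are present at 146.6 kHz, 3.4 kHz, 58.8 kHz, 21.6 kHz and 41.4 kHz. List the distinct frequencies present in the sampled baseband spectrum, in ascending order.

fs/2 = 21.55 kHz.
146.6 kHz mod fs = 17.3 kHz.
17.3 kHz ≤ fs/2 = 21.55 kHz, appears at 17.3 kHz.
3.4 kHz ≤ fs/2 = 21.55 kHz, passes unchanged.
58.8 kHz mod fs = 15.7 kHz.
15.7 kHz ≤ fs/2 = 21.55 kHz, appears at 15.7 kHz.
21.6 kHz > fs/2 = 21.55 kHz, folds to fs − 21.6 kHz = 21.5 kHz.
41.4 kHz > fs/2 = 21.55 kHz, folds to fs − 41.4 kHz = 1.7 kHz.
Distinct values: {1.7 kHz, 3.4 kHz, 15.7 kHz, 17.3 kHz, 21.5 kHz}.

1.7 kHz, 3.4 kHz, 15.7 kHz, 17.3 kHz, 21.5 kHz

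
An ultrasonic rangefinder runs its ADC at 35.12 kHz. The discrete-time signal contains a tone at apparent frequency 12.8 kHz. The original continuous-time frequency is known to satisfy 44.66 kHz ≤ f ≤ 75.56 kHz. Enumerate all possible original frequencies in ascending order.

Frequencies that alias to 12.8 kHz are k·fs ± 12.8 kHz for integer k ≥ 0.
k=0: 12.8 kHz.
k=1: 22.32 kHz, 47.92 kHz.
k=2: 57.44 kHz, 83.04 kHz.
k=3: 92.56 kHz, 118.16 kHz.
Within [44.66 kHz, 75.56 kHz]: 47.92 kHz, 57.44 kHz.

47.92 kHz, 57.44 kHz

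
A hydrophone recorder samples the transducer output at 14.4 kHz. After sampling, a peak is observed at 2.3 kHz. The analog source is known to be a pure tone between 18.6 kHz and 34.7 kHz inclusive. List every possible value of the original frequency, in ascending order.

Frequencies that alias to 2.3 kHz are k·fs ± 2.3 kHz for integer k ≥ 0.
k=0: 2.3 kHz.
k=1: 12.1 kHz, 16.7 kHz.
k=2: 26.5 kHz, 31.1 kHz.
k=3: 40.9 kHz, 45.5 kHz.
Within [18.6 kHz, 34.7 kHz]: 26.5 kHz, 31.1 kHz.

26.5 kHz, 31.1 kHz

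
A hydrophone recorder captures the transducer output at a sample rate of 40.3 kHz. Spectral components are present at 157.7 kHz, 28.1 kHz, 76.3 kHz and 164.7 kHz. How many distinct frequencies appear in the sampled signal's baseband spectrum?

3

fs/2 = 20.15 kHz.
157.7 kHz mod fs = 36.8 kHz.
36.8 kHz > fs/2 = 20.15 kHz, folds to fs − 36.8 kHz = 3.5 kHz.
28.1 kHz > fs/2 = 20.15 kHz, folds to fs − 28.1 kHz = 12.2 kHz.
76.3 kHz mod fs = 36 kHz.
36 kHz > fs/2 = 20.15 kHz, folds to fs − 36 kHz = 4.3 kHz.
164.7 kHz mod fs = 3.5 kHz.
3.5 kHz ≤ fs/2 = 20.15 kHz, appears at 3.5 kHz.
Distinct values: {3.5 kHz, 4.3 kHz, 12.2 kHz} → 3.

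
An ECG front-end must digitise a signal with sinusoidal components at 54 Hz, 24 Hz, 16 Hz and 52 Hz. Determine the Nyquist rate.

Highest-frequency component: 54 Hz.
Nyquist rate = 2 × 54 Hz = 108 Hz.

108 Hz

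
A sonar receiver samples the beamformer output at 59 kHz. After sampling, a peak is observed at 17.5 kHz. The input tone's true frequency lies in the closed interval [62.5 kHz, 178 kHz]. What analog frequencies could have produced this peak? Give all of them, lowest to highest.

Frequencies that alias to 17.5 kHz are k·fs ± 17.5 kHz for integer k ≥ 0.
k=0: 17.5 kHz.
k=1: 41.5 kHz, 76.5 kHz.
k=2: 100.5 kHz, 135.5 kHz.
k=3: 159.5 kHz, 194.5 kHz.
k=4: 218.5 kHz, 253.5 kHz.
Within [62.5 kHz, 178 kHz]: 76.5 kHz, 100.5 kHz, 135.5 kHz, 159.5 kHz.

76.5 kHz, 100.5 kHz, 135.5 kHz, 159.5 kHz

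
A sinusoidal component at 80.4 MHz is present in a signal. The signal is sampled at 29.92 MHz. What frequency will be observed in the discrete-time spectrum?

80.4 MHz mod fs = 20.56 MHz.
20.56 MHz > fs/2 = 14.96 MHz, folds to fs − 20.56 MHz = 9.36 MHz.

9.36 MHz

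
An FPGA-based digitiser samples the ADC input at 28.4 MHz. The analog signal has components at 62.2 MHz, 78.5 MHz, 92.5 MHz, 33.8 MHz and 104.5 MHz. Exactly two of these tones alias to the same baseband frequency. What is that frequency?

5.4 MHz

fs/2 = 14.2 MHz.
62.2 MHz mod fs = 5.4 MHz.
5.4 MHz ≤ fs/2 = 14.2 MHz, appears at 5.4 MHz.
78.5 MHz mod fs = 21.7 MHz.
21.7 MHz > fs/2 = 14.2 MHz, folds to fs − 21.7 MHz = 6.7 MHz.
92.5 MHz mod fs = 7.3 MHz.
7.3 MHz ≤ fs/2 = 14.2 MHz, appears at 7.3 MHz.
33.8 MHz mod fs = 5.4 MHz.
5.4 MHz ≤ fs/2 = 14.2 MHz, appears at 5.4 MHz.
104.5 MHz mod fs = 19.3 MHz.
19.3 MHz > fs/2 = 14.2 MHz, folds to fs − 19.3 MHz = 9.1 MHz.
33.8 MHz and 62.2 MHz both map to 5.4 MHz.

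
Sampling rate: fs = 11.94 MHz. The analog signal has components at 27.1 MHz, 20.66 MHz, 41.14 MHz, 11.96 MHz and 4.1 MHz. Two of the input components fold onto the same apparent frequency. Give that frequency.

fs/2 = 5.97 MHz.
27.1 MHz mod fs = 3.22 MHz.
3.22 MHz ≤ fs/2 = 5.97 MHz, appears at 3.22 MHz.
20.66 MHz mod fs = 8.72 MHz.
8.72 MHz > fs/2 = 5.97 MHz, folds to fs − 8.72 MHz = 3.22 MHz.
41.14 MHz mod fs = 5.32 MHz.
5.32 MHz ≤ fs/2 = 5.97 MHz, appears at 5.32 MHz.
11.96 MHz mod fs = 0.02 MHz.
0.02 MHz ≤ fs/2 = 5.97 MHz, appears at 0.02 MHz.
4.1 MHz ≤ fs/2 = 5.97 MHz, passes unchanged.
20.66 MHz and 27.1 MHz both map to 3.22 MHz.

3.22 MHz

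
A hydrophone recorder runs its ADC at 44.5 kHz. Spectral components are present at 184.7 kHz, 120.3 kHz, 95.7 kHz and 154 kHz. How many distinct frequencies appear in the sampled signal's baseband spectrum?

fs/2 = 22.25 kHz.
184.7 kHz mod fs = 6.7 kHz.
6.7 kHz ≤ fs/2 = 22.25 kHz, appears at 6.7 kHz.
120.3 kHz mod fs = 31.3 kHz.
31.3 kHz > fs/2 = 22.25 kHz, folds to fs − 31.3 kHz = 13.2 kHz.
95.7 kHz mod fs = 6.7 kHz.
6.7 kHz ≤ fs/2 = 22.25 kHz, appears at 6.7 kHz.
154 kHz mod fs = 20.5 kHz.
20.5 kHz ≤ fs/2 = 22.25 kHz, appears at 20.5 kHz.
Distinct values: {6.7 kHz, 13.2 kHz, 20.5 kHz} → 3.

3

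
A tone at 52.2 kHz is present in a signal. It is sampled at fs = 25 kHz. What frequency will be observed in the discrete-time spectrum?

52.2 kHz mod fs = 2.2 kHz.
2.2 kHz ≤ fs/2 = 12.5 kHz, appears at 2.2 kHz.

2.2 kHz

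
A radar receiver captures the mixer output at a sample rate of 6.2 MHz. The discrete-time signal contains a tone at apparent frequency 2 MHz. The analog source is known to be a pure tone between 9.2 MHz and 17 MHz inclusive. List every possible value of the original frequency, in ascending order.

Frequencies that alias to 2 MHz are k·fs ± 2 MHz for integer k ≥ 0.
k=0: 2 MHz.
k=1: 4.2 MHz, 8.2 MHz.
k=2: 10.4 MHz, 14.4 MHz.
k=3: 16.6 MHz, 20.6 MHz.
k=4: 22.8 MHz, 26.8 MHz.
Within [9.2 MHz, 17 MHz]: 10.4 MHz, 14.4 MHz, 16.6 MHz.

10.4 MHz, 14.4 MHz, 16.6 MHz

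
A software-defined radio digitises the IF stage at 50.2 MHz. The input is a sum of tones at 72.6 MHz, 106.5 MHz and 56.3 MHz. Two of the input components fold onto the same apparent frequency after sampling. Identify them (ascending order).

56.3 MHz, 106.5 MHz

fs/2 = 25.1 MHz.
72.6 MHz mod fs = 22.4 MHz.
22.4 MHz ≤ fs/2 = 25.1 MHz, appears at 22.4 MHz.
106.5 MHz mod fs = 6.1 MHz.
6.1 MHz ≤ fs/2 = 25.1 MHz, appears at 6.1 MHz.
56.3 MHz mod fs = 6.1 MHz.
6.1 MHz ≤ fs/2 = 25.1 MHz, appears at 6.1 MHz.
56.3 MHz and 106.5 MHz both map to 6.1 MHz.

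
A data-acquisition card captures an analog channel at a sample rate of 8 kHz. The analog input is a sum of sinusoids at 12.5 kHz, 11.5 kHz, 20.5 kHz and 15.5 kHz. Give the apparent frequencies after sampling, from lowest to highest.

fs/2 = 4 kHz.
12.5 kHz mod fs = 4.5 kHz.
4.5 kHz > fs/2 = 4 kHz, folds to fs − 4.5 kHz = 3.5 kHz.
11.5 kHz mod fs = 3.5 kHz.
3.5 kHz ≤ fs/2 = 4 kHz, appears at 3.5 kHz.
20.5 kHz mod fs = 4.5 kHz.
4.5 kHz > fs/2 = 4 kHz, folds to fs − 4.5 kHz = 3.5 kHz.
15.5 kHz mod fs = 7.5 kHz.
7.5 kHz > fs/2 = 4 kHz, folds to fs − 7.5 kHz = 0.5 kHz.
Distinct values: {0.5 kHz, 3.5 kHz}.

0.5 kHz, 3.5 kHz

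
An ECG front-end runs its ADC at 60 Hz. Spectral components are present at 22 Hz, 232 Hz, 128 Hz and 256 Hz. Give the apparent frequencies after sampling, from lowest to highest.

8 Hz, 16 Hz, 22 Hz

fs/2 = 30 Hz.
22 Hz ≤ fs/2 = 30 Hz, passes unchanged.
232 Hz mod fs = 52 Hz.
52 Hz > fs/2 = 30 Hz, folds to fs − 52 Hz = 8 Hz.
128 Hz mod fs = 8 Hz.
8 Hz ≤ fs/2 = 30 Hz, appears at 8 Hz.
256 Hz mod fs = 16 Hz.
16 Hz ≤ fs/2 = 30 Hz, appears at 16 Hz.
Distinct values: {8 Hz, 16 Hz, 22 Hz}.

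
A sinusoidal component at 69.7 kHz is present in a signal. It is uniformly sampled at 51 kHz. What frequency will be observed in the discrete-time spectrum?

18.7 kHz

69.7 kHz mod fs = 18.7 kHz.
18.7 kHz ≤ fs/2 = 25.5 kHz, appears at 18.7 kHz.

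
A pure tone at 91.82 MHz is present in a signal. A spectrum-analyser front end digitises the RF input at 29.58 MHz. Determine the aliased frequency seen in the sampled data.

3.08 MHz

91.82 MHz mod fs = 3.08 MHz.
3.08 MHz ≤ fs/2 = 14.79 MHz, appears at 3.08 MHz.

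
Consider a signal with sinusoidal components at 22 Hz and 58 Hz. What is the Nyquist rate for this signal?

116 Hz

Highest-frequency component: 58 Hz.
Nyquist rate = 2 × 58 Hz = 116 Hz.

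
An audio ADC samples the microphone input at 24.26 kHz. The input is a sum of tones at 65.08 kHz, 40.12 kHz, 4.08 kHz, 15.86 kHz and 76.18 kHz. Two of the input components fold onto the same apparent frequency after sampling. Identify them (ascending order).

fs/2 = 12.13 kHz.
65.08 kHz mod fs = 16.56 kHz.
16.56 kHz > fs/2 = 12.13 kHz, folds to fs − 16.56 kHz = 7.7 kHz.
40.12 kHz mod fs = 15.86 kHz.
15.86 kHz > fs/2 = 12.13 kHz, folds to fs − 15.86 kHz = 8.4 kHz.
4.08 kHz ≤ fs/2 = 12.13 kHz, passes unchanged.
15.86 kHz > fs/2 = 12.13 kHz, folds to fs − 15.86 kHz = 8.4 kHz.
76.18 kHz mod fs = 3.4 kHz.
3.4 kHz ≤ fs/2 = 12.13 kHz, appears at 3.4 kHz.
15.86 kHz and 40.12 kHz both map to 8.4 kHz.

15.86 kHz, 40.12 kHz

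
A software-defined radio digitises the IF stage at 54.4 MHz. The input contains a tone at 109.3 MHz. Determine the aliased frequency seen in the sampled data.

109.3 MHz mod fs = 0.5 MHz.
0.5 MHz ≤ fs/2 = 27.2 MHz, appears at 0.5 MHz.

0.5 MHz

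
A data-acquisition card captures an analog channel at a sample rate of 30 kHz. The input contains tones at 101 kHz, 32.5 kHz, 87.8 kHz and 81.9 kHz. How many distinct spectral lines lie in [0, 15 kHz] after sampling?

fs/2 = 15 kHz.
101 kHz mod fs = 11 kHz.
11 kHz ≤ fs/2 = 15 kHz, appears at 11 kHz.
32.5 kHz mod fs = 2.5 kHz.
2.5 kHz ≤ fs/2 = 15 kHz, appears at 2.5 kHz.
87.8 kHz mod fs = 27.8 kHz.
27.8 kHz > fs/2 = 15 kHz, folds to fs − 27.8 kHz = 2.2 kHz.
81.9 kHz mod fs = 21.9 kHz.
21.9 kHz > fs/2 = 15 kHz, folds to fs − 21.9 kHz = 8.1 kHz.
Distinct values: {2.2 kHz, 2.5 kHz, 8.1 kHz, 11 kHz} → 4.

4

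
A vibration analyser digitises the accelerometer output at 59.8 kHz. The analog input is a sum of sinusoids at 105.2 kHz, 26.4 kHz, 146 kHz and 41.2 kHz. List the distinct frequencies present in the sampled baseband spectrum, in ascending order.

14.4 kHz, 18.6 kHz, 26.4 kHz

fs/2 = 29.9 kHz.
105.2 kHz mod fs = 45.4 kHz.
45.4 kHz > fs/2 = 29.9 kHz, folds to fs − 45.4 kHz = 14.4 kHz.
26.4 kHz ≤ fs/2 = 29.9 kHz, passes unchanged.
146 kHz mod fs = 26.4 kHz.
26.4 kHz ≤ fs/2 = 29.9 kHz, appears at 26.4 kHz.
41.2 kHz > fs/2 = 29.9 kHz, folds to fs − 41.2 kHz = 18.6 kHz.
Distinct values: {14.4 kHz, 18.6 kHz, 26.4 kHz}.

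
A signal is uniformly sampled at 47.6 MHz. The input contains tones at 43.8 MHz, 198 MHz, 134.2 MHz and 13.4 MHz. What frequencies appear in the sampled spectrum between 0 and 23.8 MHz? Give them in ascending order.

fs/2 = 23.8 MHz.
43.8 MHz > fs/2 = 23.8 MHz, folds to fs − 43.8 MHz = 3.8 MHz.
198 MHz mod fs = 7.6 MHz.
7.6 MHz ≤ fs/2 = 23.8 MHz, appears at 7.6 MHz.
134.2 MHz mod fs = 39 MHz.
39 MHz > fs/2 = 23.8 MHz, folds to fs − 39 MHz = 8.6 MHz.
13.4 MHz ≤ fs/2 = 23.8 MHz, passes unchanged.
Distinct values: {3.8 MHz, 7.6 MHz, 8.6 MHz, 13.4 MHz}.

3.8 MHz, 7.6 MHz, 8.6 MHz, 13.4 MHz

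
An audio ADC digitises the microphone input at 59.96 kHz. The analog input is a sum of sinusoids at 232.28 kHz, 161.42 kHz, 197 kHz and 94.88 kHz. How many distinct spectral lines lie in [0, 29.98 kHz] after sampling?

fs/2 = 29.98 kHz.
232.28 kHz mod fs = 52.4 kHz.
52.4 kHz > fs/2 = 29.98 kHz, folds to fs − 52.4 kHz = 7.56 kHz.
161.42 kHz mod fs = 41.5 kHz.
41.5 kHz > fs/2 = 29.98 kHz, folds to fs − 41.5 kHz = 18.46 kHz.
197 kHz mod fs = 17.12 kHz.
17.12 kHz ≤ fs/2 = 29.98 kHz, appears at 17.12 kHz.
94.88 kHz mod fs = 34.92 kHz.
34.92 kHz > fs/2 = 29.98 kHz, folds to fs − 34.92 kHz = 25.04 kHz.
Distinct values: {7.56 kHz, 17.12 kHz, 18.46 kHz, 25.04 kHz} → 4.

4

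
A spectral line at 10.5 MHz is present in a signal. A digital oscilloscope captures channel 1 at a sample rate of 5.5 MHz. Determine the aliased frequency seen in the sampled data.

10.5 MHz mod fs = 5 MHz.
5 MHz > fs/2 = 2.75 MHz, folds to fs − 5 MHz = 0.5 MHz.

0.5 MHz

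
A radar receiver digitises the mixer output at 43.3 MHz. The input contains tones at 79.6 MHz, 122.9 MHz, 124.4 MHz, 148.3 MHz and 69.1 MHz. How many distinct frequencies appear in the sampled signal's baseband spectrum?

fs/2 = 21.65 MHz.
79.6 MHz mod fs = 36.3 MHz.
36.3 MHz > fs/2 = 21.65 MHz, folds to fs − 36.3 MHz = 7 MHz.
122.9 MHz mod fs = 36.3 MHz.
36.3 MHz > fs/2 = 21.65 MHz, folds to fs − 36.3 MHz = 7 MHz.
124.4 MHz mod fs = 37.8 MHz.
37.8 MHz > fs/2 = 21.65 MHz, folds to fs − 37.8 MHz = 5.5 MHz.
148.3 MHz mod fs = 18.4 MHz.
18.4 MHz ≤ fs/2 = 21.65 MHz, appears at 18.4 MHz.
69.1 MHz mod fs = 25.8 MHz.
25.8 MHz > fs/2 = 21.65 MHz, folds to fs − 25.8 MHz = 17.5 MHz.
Distinct values: {5.5 MHz, 7 MHz, 17.5 MHz, 18.4 MHz} → 4.

4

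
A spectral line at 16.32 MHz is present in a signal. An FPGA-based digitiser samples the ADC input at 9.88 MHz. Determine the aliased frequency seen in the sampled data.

3.44 MHz

16.32 MHz mod fs = 6.44 MHz.
6.44 MHz > fs/2 = 4.94 MHz, folds to fs − 6.44 MHz = 3.44 MHz.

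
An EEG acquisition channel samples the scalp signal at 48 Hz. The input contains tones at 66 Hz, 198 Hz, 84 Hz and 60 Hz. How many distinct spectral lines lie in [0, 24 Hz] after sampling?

fs/2 = 24 Hz.
66 Hz mod fs = 18 Hz.
18 Hz ≤ fs/2 = 24 Hz, appears at 18 Hz.
198 Hz mod fs = 6 Hz.
6 Hz ≤ fs/2 = 24 Hz, appears at 6 Hz.
84 Hz mod fs = 36 Hz.
36 Hz > fs/2 = 24 Hz, folds to fs − 36 Hz = 12 Hz.
60 Hz mod fs = 12 Hz.
12 Hz ≤ fs/2 = 24 Hz, appears at 12 Hz.
Distinct values: {6 Hz, 12 Hz, 18 Hz} → 3.

3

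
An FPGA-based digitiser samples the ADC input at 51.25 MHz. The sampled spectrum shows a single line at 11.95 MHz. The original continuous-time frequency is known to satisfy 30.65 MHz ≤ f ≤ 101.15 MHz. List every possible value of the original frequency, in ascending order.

39.3 MHz, 63.2 MHz, 90.55 MHz

Frequencies that alias to 11.95 MHz are k·fs ± 11.95 MHz for integer k ≥ 0.
k=0: 11.95 MHz.
k=1: 39.3 MHz, 63.2 MHz.
k=2: 90.55 MHz, 114.45 MHz.
k=3: 141.8 MHz, 165.7 MHz.
Within [30.65 MHz, 101.15 MHz]: 39.3 MHz, 63.2 MHz, 90.55 MHz.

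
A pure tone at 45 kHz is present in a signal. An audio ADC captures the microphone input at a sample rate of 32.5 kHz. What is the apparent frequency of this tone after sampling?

45 kHz mod fs = 12.5 kHz.
12.5 kHz ≤ fs/2 = 16.25 kHz, appears at 12.5 kHz.

12.5 kHz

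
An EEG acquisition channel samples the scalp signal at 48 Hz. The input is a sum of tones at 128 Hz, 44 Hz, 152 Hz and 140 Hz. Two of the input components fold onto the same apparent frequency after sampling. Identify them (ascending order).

fs/2 = 24 Hz.
128 Hz mod fs = 32 Hz.
32 Hz > fs/2 = 24 Hz, folds to fs − 32 Hz = 16 Hz.
44 Hz > fs/2 = 24 Hz, folds to fs − 44 Hz = 4 Hz.
152 Hz mod fs = 8 Hz.
8 Hz ≤ fs/2 = 24 Hz, appears at 8 Hz.
140 Hz mod fs = 44 Hz.
44 Hz > fs/2 = 24 Hz, folds to fs − 44 Hz = 4 Hz.
44 Hz and 140 Hz both map to 4 Hz.

44 Hz, 140 Hz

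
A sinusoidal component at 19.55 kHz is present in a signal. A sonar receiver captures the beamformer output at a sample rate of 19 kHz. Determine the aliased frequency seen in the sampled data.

0.55 kHz

19.55 kHz mod fs = 0.55 kHz.
0.55 kHz ≤ fs/2 = 9.5 kHz, appears at 0.55 kHz.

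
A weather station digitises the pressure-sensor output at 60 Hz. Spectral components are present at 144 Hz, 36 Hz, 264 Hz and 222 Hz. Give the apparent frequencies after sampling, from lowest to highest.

18 Hz, 24 Hz

fs/2 = 30 Hz.
144 Hz mod fs = 24 Hz.
24 Hz ≤ fs/2 = 30 Hz, appears at 24 Hz.
36 Hz > fs/2 = 30 Hz, folds to fs − 36 Hz = 24 Hz.
264 Hz mod fs = 24 Hz.
24 Hz ≤ fs/2 = 30 Hz, appears at 24 Hz.
222 Hz mod fs = 42 Hz.
42 Hz > fs/2 = 30 Hz, folds to fs − 42 Hz = 18 Hz.
Distinct values: {18 Hz, 24 Hz}.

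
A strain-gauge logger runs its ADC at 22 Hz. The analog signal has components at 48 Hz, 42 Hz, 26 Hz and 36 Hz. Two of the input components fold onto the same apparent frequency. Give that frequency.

fs/2 = 11 Hz.
48 Hz mod fs = 4 Hz.
4 Hz ≤ fs/2 = 11 Hz, appears at 4 Hz.
42 Hz mod fs = 20 Hz.
20 Hz > fs/2 = 11 Hz, folds to fs − 20 Hz = 2 Hz.
26 Hz mod fs = 4 Hz.
4 Hz ≤ fs/2 = 11 Hz, appears at 4 Hz.
36 Hz mod fs = 14 Hz.
14 Hz > fs/2 = 11 Hz, folds to fs − 14 Hz = 8 Hz.
26 Hz and 48 Hz both map to 4 Hz.

4 Hz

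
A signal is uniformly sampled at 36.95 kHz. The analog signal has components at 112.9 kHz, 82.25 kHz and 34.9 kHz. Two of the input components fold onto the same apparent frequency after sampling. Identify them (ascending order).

fs/2 = 18.475 kHz.
112.9 kHz mod fs = 2.05 kHz.
2.05 kHz ≤ fs/2 = 18.475 kHz, appears at 2.05 kHz.
82.25 kHz mod fs = 8.35 kHz.
8.35 kHz ≤ fs/2 = 18.475 kHz, appears at 8.35 kHz.
34.9 kHz > fs/2 = 18.475 kHz, folds to fs − 34.9 kHz = 2.05 kHz.
34.9 kHz and 112.9 kHz both map to 2.05 kHz.

34.9 kHz, 112.9 kHz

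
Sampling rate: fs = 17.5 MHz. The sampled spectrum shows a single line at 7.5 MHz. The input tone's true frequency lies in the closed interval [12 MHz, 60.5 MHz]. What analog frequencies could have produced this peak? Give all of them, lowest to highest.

Frequencies that alias to 7.5 MHz are k·fs ± 7.5 MHz for integer k ≥ 0.
k=0: 7.5 MHz.
k=1: 10 MHz, 25 MHz.
k=2: 27.5 MHz, 42.5 MHz.
k=3: 45 MHz, 60 MHz.
k=4: 62.5 MHz, 77.5 MHz.
Within [12 MHz, 60.5 MHz]: 25 MHz, 27.5 MHz, 42.5 MHz, 45 MHz, 60 MHz.

25 MHz, 27.5 MHz, 42.5 MHz, 45 MHz, 60 MHz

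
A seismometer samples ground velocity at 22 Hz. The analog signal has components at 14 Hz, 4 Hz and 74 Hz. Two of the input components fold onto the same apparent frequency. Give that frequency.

fs/2 = 11 Hz.
14 Hz > fs/2 = 11 Hz, folds to fs − 14 Hz = 8 Hz.
4 Hz ≤ fs/2 = 11 Hz, passes unchanged.
74 Hz mod fs = 8 Hz.
8 Hz ≤ fs/2 = 11 Hz, appears at 8 Hz.
14 Hz and 74 Hz both map to 8 Hz.

8 Hz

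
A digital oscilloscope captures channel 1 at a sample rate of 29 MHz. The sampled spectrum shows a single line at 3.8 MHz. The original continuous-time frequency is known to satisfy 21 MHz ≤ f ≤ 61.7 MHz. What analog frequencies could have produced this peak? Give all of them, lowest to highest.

Frequencies that alias to 3.8 MHz are k·fs ± 3.8 MHz for integer k ≥ 0.
k=0: 3.8 MHz.
k=1: 25.2 MHz, 32.8 MHz.
k=2: 54.2 MHz, 61.8 MHz.
k=3: 83.2 MHz, 90.8 MHz.
Within [21 MHz, 61.7 MHz]: 25.2 MHz, 32.8 MHz, 54.2 MHz.

25.2 MHz, 32.8 MHz, 54.2 MHz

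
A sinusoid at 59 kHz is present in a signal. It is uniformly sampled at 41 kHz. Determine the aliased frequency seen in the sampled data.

18 kHz

59 kHz mod fs = 18 kHz.
18 kHz ≤ fs/2 = 20.5 kHz, appears at 18 kHz.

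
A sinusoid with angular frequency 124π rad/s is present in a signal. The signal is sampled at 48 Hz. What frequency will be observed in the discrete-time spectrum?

ω = 124π rad/s → f = ω/(2π) = 62 Hz.
62 Hz mod fs = 14 Hz.
14 Hz ≤ fs/2 = 24 Hz, appears at 14 Hz.

14 Hz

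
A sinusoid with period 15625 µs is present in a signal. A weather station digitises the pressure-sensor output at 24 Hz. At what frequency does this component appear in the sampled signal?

8 Hz

T = 15625 µs → f = 1/T = 64 Hz.
64 Hz mod fs = 16 Hz.
16 Hz > fs/2 = 12 Hz, folds to fs − 16 Hz = 8 Hz.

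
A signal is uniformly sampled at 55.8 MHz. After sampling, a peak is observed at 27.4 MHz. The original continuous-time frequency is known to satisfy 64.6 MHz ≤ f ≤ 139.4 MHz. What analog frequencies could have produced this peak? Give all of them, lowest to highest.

83.2 MHz, 84.2 MHz, 139 MHz

Frequencies that alias to 27.4 MHz are k·fs ± 27.4 MHz for integer k ≥ 0.
k=0: 27.4 MHz.
k=1: 28.4 MHz, 83.2 MHz.
k=2: 84.2 MHz, 139 MHz.
k=3: 140 MHz, 194.8 MHz.
Within [64.6 MHz, 139.4 MHz]: 83.2 MHz, 84.2 MHz, 139 MHz.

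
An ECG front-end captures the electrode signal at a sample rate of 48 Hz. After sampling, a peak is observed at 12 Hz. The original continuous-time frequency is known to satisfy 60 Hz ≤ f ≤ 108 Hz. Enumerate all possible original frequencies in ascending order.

60 Hz, 84 Hz, 108 Hz

Frequencies that alias to 12 Hz are k·fs ± 12 Hz for integer k ≥ 0.
k=0: 12 Hz.
k=1: 36 Hz, 60 Hz.
k=2: 84 Hz, 108 Hz.
k=3: 132 Hz, 156 Hz.
Within [60 Hz, 108 Hz]: 60 Hz, 84 Hz, 108 Hz.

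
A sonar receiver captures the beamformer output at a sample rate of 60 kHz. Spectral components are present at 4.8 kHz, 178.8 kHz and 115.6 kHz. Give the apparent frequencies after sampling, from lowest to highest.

fs/2 = 30 kHz.
4.8 kHz ≤ fs/2 = 30 kHz, passes unchanged.
178.8 kHz mod fs = 58.8 kHz.
58.8 kHz > fs/2 = 30 kHz, folds to fs − 58.8 kHz = 1.2 kHz.
115.6 kHz mod fs = 55.6 kHz.
55.6 kHz > fs/2 = 30 kHz, folds to fs − 55.6 kHz = 4.4 kHz.
Distinct values: {1.2 kHz, 4.4 kHz, 4.8 kHz}.

1.2 kHz, 4.4 kHz, 4.8 kHz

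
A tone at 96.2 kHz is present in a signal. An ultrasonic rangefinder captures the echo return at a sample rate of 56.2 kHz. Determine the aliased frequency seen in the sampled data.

96.2 kHz mod fs = 40 kHz.
40 kHz > fs/2 = 28.1 kHz, folds to fs − 40 kHz = 16.2 kHz.

16.2 kHz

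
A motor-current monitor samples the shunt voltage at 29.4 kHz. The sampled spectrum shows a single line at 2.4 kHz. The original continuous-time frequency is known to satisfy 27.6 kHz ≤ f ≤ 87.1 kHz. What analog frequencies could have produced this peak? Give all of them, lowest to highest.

31.8 kHz, 56.4 kHz, 61.2 kHz, 85.8 kHz

Frequencies that alias to 2.4 kHz are k·fs ± 2.4 kHz for integer k ≥ 0.
k=0: 2.4 kHz.
k=1: 27 kHz, 31.8 kHz.
k=2: 56.4 kHz, 61.2 kHz.
k=3: 85.8 kHz, 90.6 kHz.
k=4: 115.2 kHz, 120 kHz.
Within [27.6 kHz, 87.1 kHz]: 31.8 kHz, 56.4 kHz, 61.2 kHz, 85.8 kHz.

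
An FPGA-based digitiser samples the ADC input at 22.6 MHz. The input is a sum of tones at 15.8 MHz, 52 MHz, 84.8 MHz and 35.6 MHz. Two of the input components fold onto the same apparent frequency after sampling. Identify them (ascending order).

fs/2 = 11.3 MHz.
15.8 MHz > fs/2 = 11.3 MHz, folds to fs − 15.8 MHz = 6.8 MHz.
52 MHz mod fs = 6.8 MHz.
6.8 MHz ≤ fs/2 = 11.3 MHz, appears at 6.8 MHz.
84.8 MHz mod fs = 17 MHz.
17 MHz > fs/2 = 11.3 MHz, folds to fs − 17 MHz = 5.6 MHz.
35.6 MHz mod fs = 13 MHz.
13 MHz > fs/2 = 11.3 MHz, folds to fs − 13 MHz = 9.6 MHz.
15.8 MHz and 52 MHz both map to 6.8 MHz.

15.8 MHz, 52 MHz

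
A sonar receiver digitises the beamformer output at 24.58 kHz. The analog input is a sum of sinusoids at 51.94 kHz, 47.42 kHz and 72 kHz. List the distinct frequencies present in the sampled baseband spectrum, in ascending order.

fs/2 = 12.29 kHz.
51.94 kHz mod fs = 2.78 kHz.
2.78 kHz ≤ fs/2 = 12.29 kHz, appears at 2.78 kHz.
47.42 kHz mod fs = 22.84 kHz.
22.84 kHz > fs/2 = 12.29 kHz, folds to fs − 22.84 kHz = 1.74 kHz.
72 kHz mod fs = 22.84 kHz.
22.84 kHz > fs/2 = 12.29 kHz, folds to fs − 22.84 kHz = 1.74 kHz.
Distinct values: {1.74 kHz, 2.78 kHz}.

1.74 kHz, 2.78 kHz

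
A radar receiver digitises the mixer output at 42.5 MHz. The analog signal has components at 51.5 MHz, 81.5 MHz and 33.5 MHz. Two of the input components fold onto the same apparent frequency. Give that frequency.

fs/2 = 21.25 MHz.
51.5 MHz mod fs = 9 MHz.
9 MHz ≤ fs/2 = 21.25 MHz, appears at 9 MHz.
81.5 MHz mod fs = 39 MHz.
39 MHz > fs/2 = 21.25 MHz, folds to fs − 39 MHz = 3.5 MHz.
33.5 MHz > fs/2 = 21.25 MHz, folds to fs − 33.5 MHz = 9 MHz.
33.5 MHz and 51.5 MHz both map to 9 MHz.

9 MHz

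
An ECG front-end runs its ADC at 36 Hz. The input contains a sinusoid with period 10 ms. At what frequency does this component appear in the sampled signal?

T = 10 ms → f = 1/T = 100 Hz.
100 Hz mod fs = 28 Hz.
28 Hz > fs/2 = 18 Hz, folds to fs − 28 Hz = 8 Hz.

8 Hz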